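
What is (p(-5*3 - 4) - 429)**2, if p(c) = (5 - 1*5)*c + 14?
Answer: 172225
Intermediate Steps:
p(c) = 14 (p(c) = (5 - 5)*c + 14 = 0*c + 14 = 0 + 14 = 14)
(p(-5*3 - 4) - 429)**2 = (14 - 429)**2 = (-415)**2 = 172225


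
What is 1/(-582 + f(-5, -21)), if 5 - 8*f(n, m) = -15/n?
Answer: -4/2327 ≈ -0.0017190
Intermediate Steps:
f(n, m) = 5/8 + 15/(8*n) (f(n, m) = 5/8 - (-15)/(8*n) = 5/8 + 15/(8*n))
1/(-582 + f(-5, -21)) = 1/(-582 + (5/8)*(3 - 5)/(-5)) = 1/(-582 + (5/8)*(-⅕)*(-2)) = 1/(-582 + ¼) = 1/(-2327/4) = -4/2327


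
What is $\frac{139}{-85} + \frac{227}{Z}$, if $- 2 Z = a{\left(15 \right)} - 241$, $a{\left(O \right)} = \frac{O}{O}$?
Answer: $\frac{523}{2040} \approx 0.25637$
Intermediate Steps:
$a{\left(O \right)} = 1$
$Z = 120$ ($Z = - \frac{1 - 241}{2} = \left(- \frac{1}{2}\right) \left(-240\right) = 120$)
$\frac{139}{-85} + \frac{227}{Z} = \frac{139}{-85} + \frac{227}{120} = 139 \left(- \frac{1}{85}\right) + 227 \cdot \frac{1}{120} = - \frac{139}{85} + \frac{227}{120} = \frac{523}{2040}$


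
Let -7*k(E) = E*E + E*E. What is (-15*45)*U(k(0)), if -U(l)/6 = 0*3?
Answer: 0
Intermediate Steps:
k(E) = -2*E²/7 (k(E) = -(E*E + E*E)/7 = -(E² + E²)/7 = -2*E²/7)
U(l) = 0 (U(l) = -0*3 = -6*0 = 0)
(-15*45)*U(k(0)) = -15*45*0 = -675*0 = 0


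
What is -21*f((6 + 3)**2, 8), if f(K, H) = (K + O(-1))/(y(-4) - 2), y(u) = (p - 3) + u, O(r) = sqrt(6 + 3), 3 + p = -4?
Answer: 441/4 ≈ 110.25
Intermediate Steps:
p = -7 (p = -3 - 4 = -7)
O(r) = 3 (O(r) = sqrt(9) = 3)
y(u) = -10 + u (y(u) = (-7 - 3) + u = -10 + u)
f(K, H) = -3/16 - K/16 (f(K, H) = (K + 3)/((-10 - 4) - 2) = (3 + K)/(-14 - 2) = (3 + K)/(-16) = (3 + K)*(-1/16) = -3/16 - K/16)
-21*f((6 + 3)**2, 8) = -21*(-3/16 - (6 + 3)**2/16) = -21*(-3/16 - 1/16*9**2) = -21*(-3/16 - 1/16*81) = -21*(-3/16 - 81/16) = -21*(-21/4) = 441/4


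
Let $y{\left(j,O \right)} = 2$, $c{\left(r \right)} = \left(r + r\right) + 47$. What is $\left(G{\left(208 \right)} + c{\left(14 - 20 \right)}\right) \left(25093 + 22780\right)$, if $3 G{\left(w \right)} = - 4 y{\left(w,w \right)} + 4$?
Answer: $\frac{4835173}{3} \approx 1.6117 \cdot 10^{6}$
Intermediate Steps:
$c{\left(r \right)} = 47 + 2 r$ ($c{\left(r \right)} = 2 r + 47 = 47 + 2 r$)
$G{\left(w \right)} = - \frac{4}{3}$ ($G{\left(w \right)} = \frac{\left(-4\right) 2 + 4}{3} = \frac{-8 + 4}{3} = \frac{1}{3} \left(-4\right) = - \frac{4}{3}$)
$\left(G{\left(208 \right)} + c{\left(14 - 20 \right)}\right) \left(25093 + 22780\right) = \left(- \frac{4}{3} + \left(47 + 2 \left(14 - 20\right)\right)\right) \left(25093 + 22780\right) = \left(- \frac{4}{3} + \left(47 + 2 \left(14 - 20\right)\right)\right) 47873 = \left(- \frac{4}{3} + \left(47 + 2 \left(-6\right)\right)\right) 47873 = \left(- \frac{4}{3} + \left(47 - 12\right)\right) 47873 = \left(- \frac{4}{3} + 35\right) 47873 = \frac{101}{3} \cdot 47873 = \frac{4835173}{3}$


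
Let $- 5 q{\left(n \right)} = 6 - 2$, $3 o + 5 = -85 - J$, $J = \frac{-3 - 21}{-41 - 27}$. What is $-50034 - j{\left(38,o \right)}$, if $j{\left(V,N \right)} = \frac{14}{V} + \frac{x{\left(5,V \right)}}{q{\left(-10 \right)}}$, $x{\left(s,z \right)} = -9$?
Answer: $- \frac{3803467}{76} \approx -50046.0$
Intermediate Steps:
$J = \frac{6}{17}$ ($J = - \frac{24}{-68} = \left(-24\right) \left(- \frac{1}{68}\right) = \frac{6}{17} \approx 0.35294$)
$o = - \frac{512}{17}$ ($o = - \frac{5}{3} + \frac{-85 - \frac{6}{17}}{3} = - \frac{5}{3} + \frac{1}{3} \left(- \frac{1451}{17}\right) = - \frac{5}{3} - \frac{1451}{51} = - \frac{512}{17} \approx -30.118$)
$q{\left(n \right)} = - \frac{4}{5}$ ($q{\left(n \right)} = - \frac{6 - 2}{5} = \left(- \frac{1}{5}\right) 4 = - \frac{4}{5}$)
$j{\left(V,N \right)} = \frac{45}{4} + \frac{14}{V}$ ($j{\left(V,N \right)} = \frac{14}{V} - \frac{9}{- \frac{4}{5}} = \frac{14}{V} - - \frac{45}{4} = \frac{14}{V} + \frac{45}{4} = \frac{45}{4} + \frac{14}{V}$)
$-50034 - j{\left(38,o \right)} = -50034 - \left(\frac{45}{4} + \frac{14}{38}\right) = -50034 - \left(\frac{45}{4} + 14 \cdot \frac{1}{38}\right) = -50034 - \left(\frac{45}{4} + \frac{7}{19}\right) = -50034 - \frac{883}{76} = - \frac{3803467}{76}$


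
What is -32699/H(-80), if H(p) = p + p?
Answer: 32699/160 ≈ 204.37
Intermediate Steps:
H(p) = 2*p
-32699/H(-80) = -32699/(2*(-80)) = -32699/(-160) = -32699*(-1/160) = 32699/160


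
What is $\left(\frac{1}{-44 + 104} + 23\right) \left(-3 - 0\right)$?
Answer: $- \frac{1381}{20} \approx -69.05$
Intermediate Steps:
$\left(\frac{1}{-44 + 104} + 23\right) \left(-3 - 0\right) = \left(\frac{1}{60} + 23\right) \left(-3 + 0\right) = \left(\frac{1}{60} + 23\right) \left(-3\right) = \frac{1381}{60} \left(-3\right) = - \frac{1381}{20}$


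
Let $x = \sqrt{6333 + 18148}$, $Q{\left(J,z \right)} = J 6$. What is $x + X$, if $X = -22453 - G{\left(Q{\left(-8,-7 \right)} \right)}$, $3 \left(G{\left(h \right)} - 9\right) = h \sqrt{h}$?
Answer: $-22462 + \sqrt{24481} + 64 i \sqrt{3} \approx -22306.0 + 110.85 i$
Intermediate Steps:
$Q{\left(J,z \right)} = 6 J$
$G{\left(h \right)} = 9 + \frac{h^{\frac{3}{2}}}{3}$ ($G{\left(h \right)} = 9 + \frac{h \sqrt{h}}{3} = 9 + \frac{h^{\frac{3}{2}}}{3}$)
$X = -22462 + 64 i \sqrt{3}$ ($X = -22453 - \left(9 + \frac{\left(6 \left(-8\right)\right)^{\frac{3}{2}}}{3}\right) = -22453 - \left(9 + \frac{\left(-48\right)^{\frac{3}{2}}}{3}\right) = -22453 - \left(9 + \frac{\left(-192\right) i \sqrt{3}}{3}\right) = -22453 - \left(9 - 64 i \sqrt{3}\right) = -22462 + 64 i \sqrt{3} \approx -22462.0 + 110.85 i$)
$x = \sqrt{24481} \approx 156.46$
$x + X = \sqrt{24481} - \left(22462 - 64 i \sqrt{3}\right) = -22462 + \sqrt{24481} + 64 i \sqrt{3}$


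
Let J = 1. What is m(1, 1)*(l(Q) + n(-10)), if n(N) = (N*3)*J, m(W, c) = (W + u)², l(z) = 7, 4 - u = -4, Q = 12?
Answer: -1863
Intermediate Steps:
u = 8 (u = 4 - 1*(-4) = 4 + 4 = 8)
m(W, c) = (8 + W)² (m(W, c) = (W + 8)² = (8 + W)²)
n(N) = 3*N (n(N) = (N*3)*1 = (3*N)*1 = 3*N)
m(1, 1)*(l(Q) + n(-10)) = (8 + 1)²*(7 + 3*(-10)) = 9²*(7 - 30) = 81*(-23) = -1863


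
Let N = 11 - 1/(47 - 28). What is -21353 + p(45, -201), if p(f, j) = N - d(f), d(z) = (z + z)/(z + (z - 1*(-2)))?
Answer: -18653809/874 ≈ -21343.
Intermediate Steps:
N = 208/19 (N = 11 - 1/19 = 208/19 ≈ 10.947)
d(z) = 2*z/(2 + 2*z) (d(z) = (2*z)/(z + (z + 2)) = (2*z)/(z + (2 + z)) = (2*z)/(2 + 2*z) = 2*z/(2 + 2*z))
p(f, j) = 208/19 - f/(1 + f)
-21353 + p(45, -201) = -21353 + (208 + 189*45)/(19*(1 + 45)) = -21353 + (1/19)*(208 + 8505)/46 = -21353 + (1/19)*(1/46)*8713 = -21353 + 8713/874 = -18653809/874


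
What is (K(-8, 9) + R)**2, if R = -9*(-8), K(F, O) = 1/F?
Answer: 330625/64 ≈ 5166.0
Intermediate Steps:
R = 72
(K(-8, 9) + R)**2 = (1/(-8) + 72)**2 = (-1/8 + 72)**2 = (575/8)**2 = 330625/64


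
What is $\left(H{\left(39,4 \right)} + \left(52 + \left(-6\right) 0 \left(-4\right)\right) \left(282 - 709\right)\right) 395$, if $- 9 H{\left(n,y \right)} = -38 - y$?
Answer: $- \frac{26306210}{3} \approx -8.7687 \cdot 10^{6}$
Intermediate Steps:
$H{\left(n,y \right)} = \frac{38}{9} + \frac{y}{9}$ ($H{\left(n,y \right)} = - \frac{-38 - y}{9} = \frac{38}{9} + \frac{y}{9}$)
$\left(H{\left(39,4 \right)} + \left(52 + \left(-6\right) 0 \left(-4\right)\right) \left(282 - 709\right)\right) 395 = \left(\left(\frac{38}{9} + \frac{1}{9} \cdot 4\right) + \left(52 + \left(-6\right) 0 \left(-4\right)\right) \left(282 - 709\right)\right) 395 = \left(\left(\frac{38}{9} + \frac{4}{9}\right) + \left(52 + 0 \left(-4\right)\right) \left(-427\right)\right) 395 = \left(\frac{14}{3} + \left(52 + 0\right) \left(-427\right)\right) 395 = \left(\frac{14}{3} + 52 \left(-427\right)\right) 395 = \left(\frac{14}{3} - 22204\right) 395 = \left(- \frac{66598}{3}\right) 395 = - \frac{26306210}{3}$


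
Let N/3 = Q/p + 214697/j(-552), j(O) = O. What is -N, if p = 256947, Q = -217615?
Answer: 18428624513/15759416 ≈ 1169.4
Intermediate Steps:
N = -18428624513/15759416 (N = 3*(-217615/256947 + 214697/(-552)) = 3*(-217615*1/256947 + 214697*(-1/552)) = 3*(-217615/256947 - 214697/552) = 3*(-18428624513/47278248) = -18428624513/15759416 ≈ -1169.4)
-N = -1*(-18428624513/15759416) = 18428624513/15759416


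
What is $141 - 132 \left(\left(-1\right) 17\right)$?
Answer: $2385$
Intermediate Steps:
$141 - 132 \left(\left(-1\right) 17\right) = 141 - -2244 = 141 + 2244 = 2385$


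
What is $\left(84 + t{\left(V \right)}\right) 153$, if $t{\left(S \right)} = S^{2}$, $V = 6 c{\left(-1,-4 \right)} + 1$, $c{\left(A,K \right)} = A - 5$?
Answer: $200277$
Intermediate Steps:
$c{\left(A,K \right)} = -5 + A$
$V = -35$ ($V = 6 \left(-5 - 1\right) + 1 = 6 \left(-6\right) + 1 = -36 + 1 = -35$)
$\left(84 + t{\left(V \right)}\right) 153 = \left(84 + \left(-35\right)^{2}\right) 153 = \left(84 + 1225\right) 153 = 1309 \cdot 153 = 200277$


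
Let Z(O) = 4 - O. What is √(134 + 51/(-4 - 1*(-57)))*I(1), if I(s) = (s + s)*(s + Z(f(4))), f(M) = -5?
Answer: 20*√379109/53 ≈ 232.35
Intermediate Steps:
I(s) = 2*s*(9 + s) (I(s) = (s + s)*(s + (4 - 1*(-5))) = (2*s)*(s + (4 + 5)) = (2*s)*(s + 9) = (2*s)*(9 + s) = 2*s*(9 + s))
√(134 + 51/(-4 - 1*(-57)))*I(1) = √(134 + 51/(-4 - 1*(-57)))*(2*1*(9 + 1)) = √(134 + 51/(-4 + 57))*(2*1*10) = √(134 + 51/53)*20 = √(7153/53)*20 = (√379109/53)*20 = 20*√379109/53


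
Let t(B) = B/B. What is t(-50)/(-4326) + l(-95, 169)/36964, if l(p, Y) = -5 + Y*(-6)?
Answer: -2222579/79953132 ≈ -0.027799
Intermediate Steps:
t(B) = 1
l(p, Y) = -5 - 6*Y
t(-50)/(-4326) + l(-95, 169)/36964 = 1/(-4326) + (-5 - 6*169)/36964 = 1*(-1/4326) + (-5 - 1014)*(1/36964) = -1/4326 - 1019*1/36964 = -1/4326 - 1019/36964 = -2222579/79953132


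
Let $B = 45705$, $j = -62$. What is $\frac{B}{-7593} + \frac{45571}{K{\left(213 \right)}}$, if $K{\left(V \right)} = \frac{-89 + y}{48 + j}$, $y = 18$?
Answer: $\frac{1613681129}{179701} \approx 8979.8$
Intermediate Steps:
$K{\left(V \right)} = \frac{71}{14}$ ($K{\left(V \right)} = \frac{-89 + 18}{48 - 62} = - \frac{71}{-14} = \left(-71\right) \left(- \frac{1}{14}\right) = \frac{71}{14}$)
$\frac{B}{-7593} + \frac{45571}{K{\left(213 \right)}} = \frac{45705}{-7593} + \frac{45571}{\frac{71}{14}} = 45705 \left(- \frac{1}{7593}\right) + 45571 \cdot \frac{14}{71} = - \frac{15235}{2531} + \frac{637994}{71} = \frac{1613681129}{179701}$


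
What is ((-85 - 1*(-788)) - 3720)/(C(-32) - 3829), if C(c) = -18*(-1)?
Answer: 3017/3811 ≈ 0.79166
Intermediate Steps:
C(c) = 18
((-85 - 1*(-788)) - 3720)/(C(-32) - 3829) = ((-85 - 1*(-788)) - 3720)/(18 - 3829) = ((-85 + 788) - 3720)/(-3811) = (703 - 3720)*(-1/3811) = -3017*(-1/3811) = 3017/3811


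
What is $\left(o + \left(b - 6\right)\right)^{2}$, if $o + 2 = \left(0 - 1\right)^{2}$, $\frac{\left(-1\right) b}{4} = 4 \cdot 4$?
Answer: $5041$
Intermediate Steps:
$b = -64$ ($b = - 4 \cdot 4 \cdot 4 = \left(-4\right) 16 = -64$)
$o = -1$ ($o = -2 + \left(0 - 1\right)^{2} = -2 + \left(-1\right)^{2} = -2 + 1 = -1$)
$\left(o + \left(b - 6\right)\right)^{2} = \left(-1 - 70\right)^{2} = \left(-71\right)^{2} = 5041$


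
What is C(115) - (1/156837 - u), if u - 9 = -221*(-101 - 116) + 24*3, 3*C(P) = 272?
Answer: 7548355693/156837 ≈ 48129.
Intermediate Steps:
C(P) = 272/3 (C(P) = (⅓)*272 = 272/3)
u = 48038 (u = 9 + (-221*(-101 - 116) + 24*3) = 9 + (-221*(-217) + 72) = 9 + (47957 + 72) = 9 + 48029 = 48038)
C(115) - (1/156837 - u) = 272/3 - (1/156837 - 1*48038) = 272/3 - (1/156837 - 48038) = 272/3 - 1*(-7534135805/156837) = 272/3 + 7534135805/156837 = 7548355693/156837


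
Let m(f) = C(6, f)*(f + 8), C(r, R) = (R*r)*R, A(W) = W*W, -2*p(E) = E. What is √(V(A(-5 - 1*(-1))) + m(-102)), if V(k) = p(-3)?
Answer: I*√23471418/2 ≈ 2422.4*I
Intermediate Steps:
p(E) = -E/2
A(W) = W²
V(k) = 3/2 (V(k) = -½*(-3) = 3/2)
C(r, R) = r*R²
m(f) = 6*f²*(8 + f) (m(f) = (6*f²)*(f + 8) = (6*f²)*(8 + f) = 6*f²*(8 + f))
√(V(A(-5 - 1*(-1))) + m(-102)) = √(3/2 + 6*(-102)²*(8 - 102)) = √(3/2 + 6*10404*(-94)) = √(3/2 - 5867856) = √(-11735709/2) = I*√23471418/2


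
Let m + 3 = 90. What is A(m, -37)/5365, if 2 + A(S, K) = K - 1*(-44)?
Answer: 1/1073 ≈ 0.00093197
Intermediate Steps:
m = 87 (m = -3 + 90 = 87)
A(S, K) = 42 + K (A(S, K) = -2 + (K - 1*(-44)) = -2 + (K + 44) = -2 + (44 + K) = 42 + K)
A(m, -37)/5365 = (42 - 37)/5365 = 5*(1/5365) = 1/1073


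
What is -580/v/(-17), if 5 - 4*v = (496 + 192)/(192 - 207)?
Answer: 34800/12971 ≈ 2.6829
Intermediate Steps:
v = 763/60 (v = 5/4 - (496 + 192)/(4*(192 - 207)) = 5/4 - 172/(-15) = 5/4 - 172*(-1)/15 = 5/4 - ¼*(-688/15) = 5/4 + 172/15 = 763/60 ≈ 12.717)
-580/v/(-17) = -580/763/60/(-17) = -580*60/763*(-1/17) = -34800/763*(-1/17) = 34800/12971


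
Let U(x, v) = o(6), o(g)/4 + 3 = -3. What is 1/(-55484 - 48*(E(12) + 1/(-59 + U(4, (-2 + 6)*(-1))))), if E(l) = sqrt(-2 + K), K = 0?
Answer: -95556323/5301799699972 + 20667*I*sqrt(2)/1325449924993 ≈ -1.8023e-5 + 2.2051e-8*I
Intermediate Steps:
o(g) = -24 (o(g) = -12 + 4*(-3) = -12 - 12 = -24)
U(x, v) = -24
E(l) = I*sqrt(2) (E(l) = sqrt(-2 + 0) = sqrt(-2) = I*sqrt(2))
1/(-55484 - 48*(E(12) + 1/(-59 + U(4, (-2 + 6)*(-1))))) = 1/(-55484 - 48*(I*sqrt(2) + 1/(-59 - 24))) = 1/(-55484 - 48*(I*sqrt(2) + 1/(-83))) = 1/(-55484 - 48*(I*sqrt(2) - 1/83)) = 1/(-55484 - 48*(-1/83 + I*sqrt(2))) = 1/(-55484 + (48/83 - 48*I*sqrt(2))) = 1/(-4605124/83 - 48*I*sqrt(2))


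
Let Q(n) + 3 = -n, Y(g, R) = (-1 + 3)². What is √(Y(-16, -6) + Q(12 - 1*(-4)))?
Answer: I*√15 ≈ 3.873*I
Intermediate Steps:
Y(g, R) = 4 (Y(g, R) = 2² = 4)
Q(n) = -3 - n
√(Y(-16, -6) + Q(12 - 1*(-4))) = √(4 + (-3 - (12 - 1*(-4)))) = √(4 + (-3 - (12 + 4))) = √(4 + (-3 - 1*16)) = √(4 + (-3 - 16)) = √(4 - 19) = √(-15) = I*√15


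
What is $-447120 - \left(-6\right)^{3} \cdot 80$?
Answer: $-429840$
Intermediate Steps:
$-447120 - \left(-6\right)^{3} \cdot 80 = -447120 - \left(-216\right) 80 = -447120 - -17280 = -447120 + 17280 = -429840$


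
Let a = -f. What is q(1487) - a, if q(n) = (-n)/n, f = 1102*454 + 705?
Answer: 501012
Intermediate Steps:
f = 501013 (f = 500308 + 705 = 501013)
a = -501013 (a = -1*501013 = -501013)
q(n) = -1
q(1487) - a = -1 - 1*(-501013) = -1 + 501013 = 501012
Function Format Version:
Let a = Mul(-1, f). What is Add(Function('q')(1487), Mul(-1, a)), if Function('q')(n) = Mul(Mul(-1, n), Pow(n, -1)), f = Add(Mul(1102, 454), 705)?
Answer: 501012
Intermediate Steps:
f = 501013 (f = Add(500308, 705) = 501013)
a = -501013 (a = Mul(-1, 501013) = -501013)
Function('q')(n) = -1
Add(Function('q')(1487), Mul(-1, a)) = Add(-1, Mul(-1, -501013)) = Add(-1, 501013) = 501012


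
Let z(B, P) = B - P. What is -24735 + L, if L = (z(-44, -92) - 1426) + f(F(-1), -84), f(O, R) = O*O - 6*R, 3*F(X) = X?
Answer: -230480/9 ≈ -25609.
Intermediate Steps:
F(X) = X/3
f(O, R) = O² - 6*R
L = -7865/9 (L = ((-44 - 1*(-92)) - 1426) + (((⅓)*(-1))² - 6*(-84)) = ((-44 + 92) - 1426) + ((-⅓)² + 504) = (48 - 1426) + (⅑ + 504) = -1378 + 4537/9 = -7865/9 ≈ -873.89)
-24735 + L = -24735 - 7865/9 = -230480/9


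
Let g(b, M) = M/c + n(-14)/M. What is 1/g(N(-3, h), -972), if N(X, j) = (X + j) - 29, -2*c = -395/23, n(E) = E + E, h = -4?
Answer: -95985/10862251 ≈ -0.0088366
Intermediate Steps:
n(E) = 2*E
c = 395/46 (c = -(-395)/(2*23) = -½*(-395/23) = 395/46 ≈ 8.5870)
N(X, j) = -29 + X + j
g(b, M) = -28/M + 46*M/395 (g(b, M) = M/(395/46) + (2*(-14))/M = M*(46/395) - 28/M = 46*M/395 - 28/M = -28/M + 46*M/395)
1/g(N(-3, h), -972) = 1/(-28/(-972) + (46/395)*(-972)) = 1/(-28*(-1/972) - 44712/395) = 1/(7/243 - 44712/395) = 1/(-10862251/95985) = -95985/10862251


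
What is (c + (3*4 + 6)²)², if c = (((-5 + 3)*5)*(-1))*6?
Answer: 147456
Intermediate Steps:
c = 60 (c = (-2*5*(-1))*6 = -10*(-1)*6 = 10*6 = 60)
(c + (3*4 + 6)²)² = (60 + (3*4 + 6)²)² = (60 + (12 + 6)²)² = (60 + 18²)² = (60 + 324)² = 384² = 147456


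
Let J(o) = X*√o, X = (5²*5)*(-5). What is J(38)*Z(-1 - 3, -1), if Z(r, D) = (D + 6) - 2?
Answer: -1875*√38 ≈ -11558.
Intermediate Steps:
X = -625 (X = (25*5)*(-5) = 125*(-5) = -625)
Z(r, D) = 4 + D (Z(r, D) = (6 + D) - 2 = 4 + D)
J(o) = -625*√o
J(38)*Z(-1 - 3, -1) = (-625*√38)*(4 - 1) = -625*√38*3 = -1875*√38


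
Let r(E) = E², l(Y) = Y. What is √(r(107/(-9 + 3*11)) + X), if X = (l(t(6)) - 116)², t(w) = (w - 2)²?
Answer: √5771449/24 ≈ 100.10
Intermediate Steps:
t(w) = (-2 + w)²
X = 10000 (X = ((-2 + 6)² - 116)² = (4² - 116)² = (16 - 116)² = (-100)² = 10000)
√(r(107/(-9 + 3*11)) + X) = √((107/(-9 + 3*11))² + 10000) = √((107/(-9 + 33))² + 10000) = √((107/24)² + 10000) = √(11449/576 + 10000) = √(5771449/576) = √5771449/24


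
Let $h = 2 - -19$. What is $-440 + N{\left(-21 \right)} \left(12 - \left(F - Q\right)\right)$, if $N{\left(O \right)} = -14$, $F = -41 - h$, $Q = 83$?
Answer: $-2638$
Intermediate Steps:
$h = 21$ ($h = 2 + 19 = 21$)
$F = -62$ ($F = -41 - 21 = -62$)
$-440 + N{\left(-21 \right)} \left(12 - \left(F - Q\right)\right) = -440 - 14 \left(12 - \left(-62 - 83\right)\right) = -440 - 14 \left(12 - -145\right) = -440 - 14 \left(12 + 145\right) = -440 - 2198 = -2638$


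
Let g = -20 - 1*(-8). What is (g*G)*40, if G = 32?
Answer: -15360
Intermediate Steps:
g = -12 (g = -20 + 8 = -12)
(g*G)*40 = -12*32*40 = -384*40 = -15360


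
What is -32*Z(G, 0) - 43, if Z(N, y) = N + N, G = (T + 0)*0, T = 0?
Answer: -43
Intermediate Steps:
G = 0 (G = (0 + 0)*0 = 0*0 = 0)
Z(N, y) = 2*N
-32*Z(G, 0) - 43 = -64*0 - 43 = -32*0 - 43 = 0 - 43 = -43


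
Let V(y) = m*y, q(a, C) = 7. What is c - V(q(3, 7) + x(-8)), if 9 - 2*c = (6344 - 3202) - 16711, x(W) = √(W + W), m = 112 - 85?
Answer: 6600 - 108*I ≈ 6600.0 - 108.0*I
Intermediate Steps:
m = 27
x(W) = √2*√W (x(W) = √(2*W) = √2*√W)
V(y) = 27*y
c = 6789 (c = 9/2 - ((6344 - 3202) - 16711)/2 = 9/2 - (3142 - 16711)/2 = 9/2 - ½*(-13569) = 9/2 + 13569/2 = 6789)
c - V(q(3, 7) + x(-8)) = 6789 - 27*(7 + √2*√(-8)) = 6789 - 27*(7 + √2*(2*I*√2)) = 6789 - 27*(7 + 4*I) = 6789 - (189 + 108*I) = 6789 + (-189 - 108*I) = 6600 - 108*I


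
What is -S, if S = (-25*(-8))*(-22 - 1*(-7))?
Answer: 3000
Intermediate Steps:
S = -3000 (S = 200*(-22 + 7) = 200*(-15) = -3000)
-S = -1*(-3000) = 3000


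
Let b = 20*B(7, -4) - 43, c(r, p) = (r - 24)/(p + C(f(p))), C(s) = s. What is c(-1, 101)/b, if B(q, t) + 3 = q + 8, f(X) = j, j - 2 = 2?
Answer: -5/4137 ≈ -0.0012086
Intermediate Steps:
j = 4 (j = 2 + 2 = 4)
f(X) = 4
B(q, t) = 5 + q (B(q, t) = -3 + (q + 8) = -3 + (8 + q) = 5 + q)
c(r, p) = (-24 + r)/(4 + p) (c(r, p) = (r - 24)/(p + 4) = (-24 + r)/(4 + p))
b = 197 (b = 20*(5 + 7) - 43 = 20*12 - 43 = 240 - 43 = 197)
c(-1, 101)/b = ((-24 - 1)/(4 + 101))/197 = (-25/105)*(1/197) = ((1/105)*(-25))*(1/197) = -5/21*1/197 = -5/4137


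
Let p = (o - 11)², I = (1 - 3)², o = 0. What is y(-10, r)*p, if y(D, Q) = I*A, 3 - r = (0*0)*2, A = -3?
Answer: -1452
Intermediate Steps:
I = 4 (I = (-2)² = 4)
r = 3 (r = 3 - 0*0*2 = 3 - 0*2 = 3 - 1*0 = 3 + 0 = 3)
y(D, Q) = -12 (y(D, Q) = 4*(-3) = -12)
p = 121 (p = (0 - 11)² = (-11)² = 121)
y(-10, r)*p = -12*121 = -1452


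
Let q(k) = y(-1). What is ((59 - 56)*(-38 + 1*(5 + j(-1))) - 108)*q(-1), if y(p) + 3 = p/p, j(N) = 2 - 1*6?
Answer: 438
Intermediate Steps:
j(N) = -4 (j(N) = 2 - 6 = -4)
y(p) = -2 (y(p) = -3 + p/p = -3 + 1 = -2)
q(k) = -2
((59 - 56)*(-38 + 1*(5 + j(-1))) - 108)*q(-1) = ((59 - 56)*(-38 + 1*(5 - 4)) - 108)*(-2) = (3*(-38 + 1*1) - 108)*(-2) = (3*(-38 + 1) - 108)*(-2) = (3*(-37) - 108)*(-2) = (-111 - 108)*(-2) = -219*(-2) = 438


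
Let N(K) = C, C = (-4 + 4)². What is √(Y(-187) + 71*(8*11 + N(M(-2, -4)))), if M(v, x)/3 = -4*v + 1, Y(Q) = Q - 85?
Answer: 6*√166 ≈ 77.305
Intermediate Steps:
C = 0 (C = 0² = 0)
Y(Q) = -85 + Q
M(v, x) = 3 - 12*v (M(v, x) = 3*(-4*v + 1) = 3*(1 - 4*v) = 3 - 12*v)
N(K) = 0
√(Y(-187) + 71*(8*11 + N(M(-2, -4)))) = √((-85 - 187) + 71*(8*11 + 0)) = √(-272 + 71*(88 + 0)) = √(-272 + 71*88) = √(-272 + 6248) = √5976 = 6*√166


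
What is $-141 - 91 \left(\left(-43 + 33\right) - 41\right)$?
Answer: $4500$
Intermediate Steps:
$-141 - 91 \left(\left(-43 + 33\right) - 41\right) = -141 - 91 \left(-10 - 41\right) = -141 - -4641 = -141 + 4641 = 4500$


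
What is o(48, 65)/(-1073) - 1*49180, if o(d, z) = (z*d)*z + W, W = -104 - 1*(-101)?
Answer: -49369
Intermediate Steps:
W = -3 (W = -104 + 101 = -3)
o(d, z) = -3 + d*z² (o(d, z) = (z*d)*z - 3 = (d*z)*z - 3 = d*z² - 3 = -3 + d*z²)
o(48, 65)/(-1073) - 1*49180 = (-3 + 48*65²)/(-1073) - 1*49180 = (-3 + 48*4225)*(-1/1073) - 49180 = (-3 + 202800)*(-1/1073) - 49180 = 202797*(-1/1073) - 49180 = -189 - 49180 = -49369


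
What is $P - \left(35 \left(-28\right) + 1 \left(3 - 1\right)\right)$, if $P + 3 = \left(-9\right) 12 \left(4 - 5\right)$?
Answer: $1083$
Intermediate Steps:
$P = 105$ ($P = -3 + \left(-9\right) 12 \left(4 - 5\right) = -3 - -108 = -3 + 108 = 105$)
$P - \left(35 \left(-28\right) + 1 \left(3 - 1\right)\right) = 105 - \left(35 \left(-28\right) + 1 \left(3 - 1\right)\right) = 105 - \left(-980 + 1 \cdot 2\right) = 105 - \left(-980 + 2\right) = 105 - -978 = 105 + 978 = 1083$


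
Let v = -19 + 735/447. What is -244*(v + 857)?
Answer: -30526108/149 ≈ -2.0487e+5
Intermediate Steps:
v = -2586/149 (v = -19 + 735*(1/447) = -19 + 245/149 = -2586/149 ≈ -17.356)
-244*(v + 857) = -244*(-2586/149 + 857) = -244*125107/149 = -30526108/149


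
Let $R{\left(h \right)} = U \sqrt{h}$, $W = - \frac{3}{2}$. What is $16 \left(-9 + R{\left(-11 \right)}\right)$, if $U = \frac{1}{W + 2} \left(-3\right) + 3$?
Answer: $-144 - 48 i \sqrt{11} \approx -144.0 - 159.2 i$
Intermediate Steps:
$W = - \frac{3}{2}$ ($W = \left(-3\right) \frac{1}{2} = - \frac{3}{2} \approx -1.5$)
$U = -3$ ($U = \frac{1}{- \frac{3}{2} + 2} \left(-3\right) + 3 = \frac{1}{\frac{1}{2}} \left(-3\right) + 3 = 2 \left(-3\right) + 3 = -6 + 3 = -3$)
$R{\left(h \right)} = - 3 \sqrt{h}$
$16 \left(-9 + R{\left(-11 \right)}\right) = 16 \left(-9 - 3 \sqrt{-11}\right) = 16 \left(-9 - 3 i \sqrt{11}\right) = -144 - 48 i \sqrt{11}$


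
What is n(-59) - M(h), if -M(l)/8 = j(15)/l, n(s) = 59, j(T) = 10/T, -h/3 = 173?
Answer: 91847/1557 ≈ 58.990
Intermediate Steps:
h = -519 (h = -3*173 = -519)
M(l) = -16/(3*l) (M(l) = -8*10/15/l = -8*10*(1/15)/l = -16/(3*l))
n(-59) - M(h) = 59 - (-16)/(3*(-519)) = 59 - (-16)*(-1)/(3*519) = 59 - 1*16/1557 = 59 - 16/1557 = 91847/1557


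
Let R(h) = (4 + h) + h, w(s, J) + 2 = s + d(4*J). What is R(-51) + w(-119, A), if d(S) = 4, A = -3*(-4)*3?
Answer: -215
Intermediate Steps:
A = 36 (A = 12*3 = 36)
w(s, J) = 2 + s (w(s, J) = -2 + (s + 4) = -2 + (4 + s) = 2 + s)
R(h) = 4 + 2*h
R(-51) + w(-119, A) = (4 + 2*(-51)) + (2 - 119) = (4 - 102) - 117 = -98 - 117 = -215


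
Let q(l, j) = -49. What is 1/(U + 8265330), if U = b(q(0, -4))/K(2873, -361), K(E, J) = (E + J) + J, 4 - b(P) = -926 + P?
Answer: 2151/17778725809 ≈ 1.2099e-7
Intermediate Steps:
b(P) = 930 - P (b(P) = 4 - (-926 + P) = 4 + (926 - P) = 930 - P)
K(E, J) = E + 2*J
U = 979/2151 (U = (930 - 1*(-49))/(2873 + 2*(-361)) = (930 + 49)/(2873 - 722) = 979/2151 ≈ 0.45514)
1/(U + 8265330) = 1/(979/2151 + 8265330) = 1/(17778725809/2151) = 2151/17778725809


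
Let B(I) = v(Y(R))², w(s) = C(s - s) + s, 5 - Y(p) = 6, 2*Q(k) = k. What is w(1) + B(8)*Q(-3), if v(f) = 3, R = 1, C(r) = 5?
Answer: -15/2 ≈ -7.5000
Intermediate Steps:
Q(k) = k/2
Y(p) = -1 (Y(p) = 5 - 1*6 = 5 - 6 = -1)
w(s) = 5 + s
B(I) = 9 (B(I) = 3² = 9)
w(1) + B(8)*Q(-3) = (5 + 1) + 9*((½)*(-3)) = 6 + 9*(-3/2) = 6 - 27/2 = -15/2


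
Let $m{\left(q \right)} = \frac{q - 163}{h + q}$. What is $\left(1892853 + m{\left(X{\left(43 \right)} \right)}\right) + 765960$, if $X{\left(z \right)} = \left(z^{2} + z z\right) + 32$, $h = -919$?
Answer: $\frac{2491308970}{937} \approx 2.6588 \cdot 10^{6}$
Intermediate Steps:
$X{\left(z \right)} = 32 + 2 z^{2}$ ($X{\left(z \right)} = \left(z^{2} + z^{2}\right) + 32 = 2 z^{2} + 32 = 32 + 2 z^{2}$)
$m{\left(q \right)} = \frac{-163 + q}{-919 + q}$ ($m{\left(q \right)} = \frac{q - 163}{-919 + q} = \frac{-163 + q}{-919 + q}$)
$\left(1892853 + m{\left(X{\left(43 \right)} \right)}\right) + 765960 = \left(1892853 + \frac{-163 + \left(32 + 2 \cdot 43^{2}\right)}{-919 + \left(32 + 2 \cdot 43^{2}\right)}\right) + 765960 = \left(1892853 + \frac{-163 + \left(32 + 2 \cdot 1849\right)}{-919 + \left(32 + 2 \cdot 1849\right)}\right) + 765960 = \left(1892853 + \frac{-163 + \left(32 + 3698\right)}{-919 + \left(32 + 3698\right)}\right) + 765960 = \left(1892853 + \frac{-163 + 3730}{-919 + 3730}\right) + 765960 = \left(1892853 + \frac{1}{2811} \cdot 3567\right) + 765960 = \left(1892853 + \frac{1189}{937}\right) + 765960 = \frac{1773604450}{937} + 765960 = \frac{2491308970}{937}$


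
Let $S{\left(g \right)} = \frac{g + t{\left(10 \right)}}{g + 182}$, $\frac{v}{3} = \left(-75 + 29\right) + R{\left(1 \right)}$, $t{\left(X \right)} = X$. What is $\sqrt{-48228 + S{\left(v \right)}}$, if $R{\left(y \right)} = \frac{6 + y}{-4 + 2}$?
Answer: $\frac{i \sqrt{216514051}}{67} \approx 219.62 i$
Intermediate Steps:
$R{\left(y \right)} = -3 - \frac{y}{2}$ ($R{\left(y \right)} = \frac{6 + y}{-2} = \left(6 + y\right) \left(- \frac{1}{2}\right) = -3 - \frac{y}{2}$)
$v = - \frac{297}{2}$ ($v = 3 \left(\left(-75 + 29\right) - \frac{7}{2}\right) = 3 \left(-46 - \frac{7}{2}\right) = 3 \left(- \frac{99}{2}\right) = - \frac{297}{2} \approx -148.5$)
$S{\left(g \right)} = \frac{10 + g}{182 + g}$ ($S{\left(g \right)} = \frac{g + 10}{g + 182} = \frac{10 + g}{182 + g}$)
$\sqrt{-48228 + S{\left(v \right)}} = \sqrt{-48228 + \frac{10 - \frac{297}{2}}{182 - \frac{297}{2}}} = \sqrt{-48228 + \frac{1}{\frac{67}{2}} \left(- \frac{277}{2}\right)} = \sqrt{-48228 + \frac{2}{67} \left(- \frac{277}{2}\right)} = \sqrt{-48228 - \frac{277}{67}} = \sqrt{- \frac{3231553}{67}} = \frac{i \sqrt{216514051}}{67}$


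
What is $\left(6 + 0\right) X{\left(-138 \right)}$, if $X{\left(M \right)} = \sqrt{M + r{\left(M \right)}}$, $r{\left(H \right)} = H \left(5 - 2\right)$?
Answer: $12 i \sqrt{138} \approx 140.97 i$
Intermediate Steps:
$r{\left(H \right)} = 3 H$ ($r{\left(H \right)} = H 3 = 3 H$)
$X{\left(M \right)} = 2 \sqrt{M}$ ($X{\left(M \right)} = \sqrt{M + 3 M} = \sqrt{4 M} = 2 \sqrt{M}$)
$\left(6 + 0\right) X{\left(-138 \right)} = \left(6 + 0\right) 2 \sqrt{-138} = 6 \cdot 2 i \sqrt{138} = 12 i \sqrt{138}$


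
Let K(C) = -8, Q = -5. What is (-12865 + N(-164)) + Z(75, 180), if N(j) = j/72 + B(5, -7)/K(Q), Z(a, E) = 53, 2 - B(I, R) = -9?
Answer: -922727/72 ≈ -12816.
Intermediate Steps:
B(I, R) = 11 (B(I, R) = 2 - 1*(-9) = 2 + 9 = 11)
N(j) = -11/8 + j/72 (N(j) = j/72 + 11/(-8) = j*(1/72) + 11*(-⅛) = j/72 - 11/8 = -11/8 + j/72)
(-12865 + N(-164)) + Z(75, 180) = (-12865 + (-11/8 + (1/72)*(-164))) + 53 = (-12865 + (-11/8 - 41/18)) + 53 = (-12865 - 263/72) + 53 = -926543/72 + 53 = -922727/72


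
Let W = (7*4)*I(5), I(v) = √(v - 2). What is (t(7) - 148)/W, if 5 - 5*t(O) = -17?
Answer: -359*√3/210 ≈ -2.9610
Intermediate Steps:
I(v) = √(-2 + v)
t(O) = 22/5 (t(O) = 1 - ⅕*(-17) = 1 + 17/5 = 22/5)
W = 28*√3 (W = (7*4)*√(-2 + 5) = 28*√3 ≈ 48.497)
(t(7) - 148)/W = (22/5 - 148)/((28*√3)) = (√3/84)*(-718/5) = -359*√3/210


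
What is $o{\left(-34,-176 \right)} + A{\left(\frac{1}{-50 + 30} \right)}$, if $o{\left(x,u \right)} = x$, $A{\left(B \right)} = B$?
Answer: $- \frac{681}{20} \approx -34.05$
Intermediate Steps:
$o{\left(-34,-176 \right)} + A{\left(\frac{1}{-50 + 30} \right)} = -34 + \frac{1}{-50 + 30} = -34 + \frac{1}{-20} = -34 - \frac{1}{20} = - \frac{681}{20}$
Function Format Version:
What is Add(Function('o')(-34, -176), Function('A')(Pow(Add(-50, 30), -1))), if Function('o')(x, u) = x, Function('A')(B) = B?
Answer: Rational(-681, 20) ≈ -34.050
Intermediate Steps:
Add(Function('o')(-34, -176), Function('A')(Pow(Add(-50, 30), -1))) = Add(-34, Pow(Add(-50, 30), -1)) = Add(-34, Pow(-20, -1)) = Add(-34, Rational(-1, 20)) = Rational(-681, 20)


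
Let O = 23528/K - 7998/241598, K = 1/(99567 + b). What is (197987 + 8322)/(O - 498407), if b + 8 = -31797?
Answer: 24921920891/192530162413272 ≈ 0.00012944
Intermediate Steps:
b = -31805 (b = -8 - 31797 = -31805)
K = 1/67762 (K = 1/(99567 - 31805) = 1/67762 ≈ 1.4758e-5)
O = 192590369480465/120799 (O = 23528/(1/67762) - 7998/241598 = 23528*67762 - 7998*1/241598 = 1594304336 - 3999/120799 = 192590369480465/120799 ≈ 1.5943e+9)
(197987 + 8322)/(O - 498407) = (197987 + 8322)/(192590369480465/120799 - 498407) = 206309/(192530162413272/120799) = 206309*(120799/192530162413272) = 24921920891/192530162413272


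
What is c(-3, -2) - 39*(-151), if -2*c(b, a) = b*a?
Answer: 5886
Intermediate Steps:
c(b, a) = -a*b/2 (c(b, a) = -b*a/2 = -a*b/2)
c(-3, -2) - 39*(-151) = -½*(-2)*(-3) - 39*(-151) = -3 + 5889 = 5886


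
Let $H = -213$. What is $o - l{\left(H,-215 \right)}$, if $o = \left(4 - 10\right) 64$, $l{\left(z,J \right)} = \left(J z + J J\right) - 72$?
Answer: $-92332$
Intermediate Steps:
$l{\left(z,J \right)} = -72 + J^{2} + J z$ ($l{\left(z,J \right)} = \left(J z + J^{2}\right) - 72 = \left(J^{2} + J z\right) - 72 = -72 + J^{2} + J z$)
$o = -384$ ($o = \left(-6\right) 64 = -384$)
$o - l{\left(H,-215 \right)} = -384 - \left(-72 + \left(-215\right)^{2} - -45795\right) = -384 - \left(-72 + 46225 + 45795\right) = -384 - 91948 = -92332$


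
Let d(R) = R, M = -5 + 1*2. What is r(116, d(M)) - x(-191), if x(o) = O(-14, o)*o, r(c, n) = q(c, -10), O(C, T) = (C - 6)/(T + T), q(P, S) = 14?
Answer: 24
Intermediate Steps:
M = -3 (M = -5 + 2 = -3)
O(C, T) = (-6 + C)/(2*T) (O(C, T) = (-6 + C)/((2*T)) = (-6 + C)*(1/(2*T)) = (-6 + C)/(2*T))
r(c, n) = 14
x(o) = -10 (x(o) = ((-6 - 14)/(2*o))*o = ((½)*(-20)/o)*o = (-10/o)*o = -10)
r(116, d(M)) - x(-191) = 14 - 1*(-10) = 14 + 10 = 24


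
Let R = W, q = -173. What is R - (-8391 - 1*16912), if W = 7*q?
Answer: 24092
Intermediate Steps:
W = -1211 (W = 7*(-173) = -1211)
R = -1211
R - (-8391 - 1*16912) = -1211 - (-8391 - 1*16912) = -1211 - (-8391 - 16912) = -1211 - 1*(-25303) = -1211 + 25303 = 24092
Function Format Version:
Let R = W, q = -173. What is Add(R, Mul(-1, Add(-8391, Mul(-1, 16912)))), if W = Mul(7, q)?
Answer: 24092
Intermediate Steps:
W = -1211 (W = Mul(7, -173) = -1211)
R = -1211
Add(R, Mul(-1, Add(-8391, Mul(-1, 16912)))) = Add(-1211, Mul(-1, Add(-8391, Mul(-1, 16912)))) = Add(-1211, Mul(-1, Add(-8391, -16912))) = Add(-1211, Mul(-1, -25303)) = Add(-1211, 25303) = 24092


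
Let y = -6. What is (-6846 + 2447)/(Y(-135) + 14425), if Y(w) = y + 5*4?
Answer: -4399/14439 ≈ -0.30466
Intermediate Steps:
Y(w) = 14 (Y(w) = -6 + 5*4 = -6 + 20 = 14)
(-6846 + 2447)/(Y(-135) + 14425) = (-6846 + 2447)/(14 + 14425) = -4399/14439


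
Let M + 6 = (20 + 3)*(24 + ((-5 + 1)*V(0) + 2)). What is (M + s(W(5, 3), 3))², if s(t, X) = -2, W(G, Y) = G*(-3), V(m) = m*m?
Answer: 348100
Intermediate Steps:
V(m) = m²
W(G, Y) = -3*G
M = 592 (M = -6 + (20 + 3)*(24 + ((-5 + 1)*0² + 2)) = -6 + 23*(24 + (-4*0 + 2)) = -6 + 23*(24 + (0 + 2)) = -6 + 23*(24 + 2) = -6 + 23*26 = -6 + 598 = 592)
(M + s(W(5, 3), 3))² = (592 - 2)² = 590² = 348100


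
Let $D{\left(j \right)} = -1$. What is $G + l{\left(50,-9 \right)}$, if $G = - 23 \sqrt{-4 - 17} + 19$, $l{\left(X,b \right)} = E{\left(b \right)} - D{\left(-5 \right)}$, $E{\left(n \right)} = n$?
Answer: $11 - 23 i \sqrt{21} \approx 11.0 - 105.4 i$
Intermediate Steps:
$l{\left(X,b \right)} = 1 + b$ ($l{\left(X,b \right)} = b - -1 = b + 1 = 1 + b$)
$G = 19 - 23 i \sqrt{21}$ ($G = - 23 \sqrt{-21} + 19 = - 23 i \sqrt{21} + 19 = 19 - 23 i \sqrt{21} \approx 19.0 - 105.4 i$)
$G + l{\left(50,-9 \right)} = \left(19 - 23 i \sqrt{21}\right) + \left(1 - 9\right) = \left(19 - 23 i \sqrt{21}\right) - 8 = 11 - 23 i \sqrt{21}$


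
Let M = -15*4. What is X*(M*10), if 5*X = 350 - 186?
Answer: -19680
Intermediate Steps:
M = -60
X = 164/5 (X = (350 - 186)/5 = (⅕)*164 = 164/5 ≈ 32.800)
X*(M*10) = 164*(-60*10)/5 = (164/5)*(-600) = -19680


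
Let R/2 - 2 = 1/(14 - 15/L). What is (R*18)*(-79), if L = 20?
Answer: -312840/53 ≈ -5902.6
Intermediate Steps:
R = 220/53 (R = 4 + 2/(14 - 15/20) = 4 + 2/(14 - 15*1/20) = 4 + 2/(14 - ¾) = 4 + 2/(53/4) = 4 + 2*(4/53) = 4 + 8/53 = 220/53 ≈ 4.1509)
(R*18)*(-79) = ((220/53)*18)*(-79) = (3960/53)*(-79) = -312840/53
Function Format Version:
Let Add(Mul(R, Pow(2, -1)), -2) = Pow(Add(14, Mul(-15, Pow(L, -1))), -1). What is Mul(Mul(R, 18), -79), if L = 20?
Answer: Rational(-312840, 53) ≈ -5902.6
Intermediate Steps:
R = Rational(220, 53) (R = Add(4, Mul(2, Pow(Add(14, Mul(-15, Pow(20, -1))), -1))) = Add(4, Mul(2, Pow(Add(14, Mul(-15, Rational(1, 20))), -1))) = Add(4, Mul(2, Pow(Add(14, Rational(-3, 4)), -1))) = Add(4, Mul(2, Pow(Rational(53, 4), -1))) = Add(4, Mul(2, Rational(4, 53))) = Add(4, Rational(8, 53)) = Rational(220, 53) ≈ 4.1509)
Mul(Mul(R, 18), -79) = Mul(Mul(Rational(220, 53), 18), -79) = Mul(Rational(3960, 53), -79) = Rational(-312840, 53)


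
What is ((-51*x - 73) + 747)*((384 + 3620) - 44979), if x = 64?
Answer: 106125250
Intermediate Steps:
((-51*x - 73) + 747)*((384 + 3620) - 44979) = ((-51*64 - 73) + 747)*((384 + 3620) - 44979) = ((-3264 - 73) + 747)*(4004 - 44979) = (-3337 + 747)*(-40975) = -2590*(-40975) = 106125250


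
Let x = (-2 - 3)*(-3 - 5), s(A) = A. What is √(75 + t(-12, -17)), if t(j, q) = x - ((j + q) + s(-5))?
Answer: √149 ≈ 12.207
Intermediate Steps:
x = 40 (x = -5*(-8) = 40)
t(j, q) = 45 - j - q (t(j, q) = 40 - ((j + q) - 5) = 40 - (-5 + j + q) = 40 + (5 - j - q) = 45 - j - q)
√(75 + t(-12, -17)) = √(75 + (45 - 1*(-12) - 1*(-17))) = √(75 + (45 + 12 + 17)) = √(75 + 74) = √149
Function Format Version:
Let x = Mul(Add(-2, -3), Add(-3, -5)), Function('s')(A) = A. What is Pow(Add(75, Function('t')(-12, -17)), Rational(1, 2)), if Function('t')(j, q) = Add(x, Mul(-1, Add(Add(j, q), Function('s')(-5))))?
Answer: Pow(149, Rational(1, 2)) ≈ 12.207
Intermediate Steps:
x = 40 (x = Mul(-5, -8) = 40)
Function('t')(j, q) = Add(45, Mul(-1, j), Mul(-1, q)) (Function('t')(j, q) = Add(40, Mul(-1, Add(Add(j, q), -5))) = Add(40, Mul(-1, Add(-5, j, q))) = Add(40, Add(5, Mul(-1, j), Mul(-1, q))) = Add(45, Mul(-1, j), Mul(-1, q)))
Pow(Add(75, Function('t')(-12, -17)), Rational(1, 2)) = Pow(Add(75, Add(45, Mul(-1, -12), Mul(-1, -17))), Rational(1, 2)) = Pow(Add(75, Add(45, 12, 17)), Rational(1, 2)) = Pow(Add(75, 74), Rational(1, 2)) = Pow(149, Rational(1, 2))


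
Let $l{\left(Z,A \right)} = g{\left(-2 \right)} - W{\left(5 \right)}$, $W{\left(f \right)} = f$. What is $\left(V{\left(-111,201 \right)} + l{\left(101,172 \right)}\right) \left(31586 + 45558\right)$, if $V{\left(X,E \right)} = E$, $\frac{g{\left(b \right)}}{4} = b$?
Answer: $14503072$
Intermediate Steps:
$g{\left(b \right)} = 4 b$
$l{\left(Z,A \right)} = -13$ ($l{\left(Z,A \right)} = 4 \left(-2\right) - 5 = -8 - 5 = -13$)
$\left(V{\left(-111,201 \right)} + l{\left(101,172 \right)}\right) \left(31586 + 45558\right) = \left(201 - 13\right) \left(31586 + 45558\right) = 188 \cdot 77144 = 14503072$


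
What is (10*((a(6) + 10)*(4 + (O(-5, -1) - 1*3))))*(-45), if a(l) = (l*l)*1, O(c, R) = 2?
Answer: -62100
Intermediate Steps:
a(l) = l² (a(l) = l²*1 = l²)
(10*((a(6) + 10)*(4 + (O(-5, -1) - 1*3))))*(-45) = (10*((6² + 10)*(4 + (2 - 1*3))))*(-45) = (10*((36 + 10)*(4 + (2 - 3))))*(-45) = (10*(46*(4 - 1)))*(-45) = (10*(46*3))*(-45) = (10*138)*(-45) = 1380*(-45) = -62100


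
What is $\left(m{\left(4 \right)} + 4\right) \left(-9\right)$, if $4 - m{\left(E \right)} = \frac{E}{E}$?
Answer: $-63$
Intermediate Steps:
$m{\left(E \right)} = 3$ ($m{\left(E \right)} = 4 - \frac{E}{E} = 4 - 1 = 3$)
$\left(m{\left(4 \right)} + 4\right) \left(-9\right) = \left(3 + 4\right) \left(-9\right) = 7 \left(-9\right) = -63$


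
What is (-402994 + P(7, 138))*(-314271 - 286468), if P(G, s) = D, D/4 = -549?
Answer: 243413435410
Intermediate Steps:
D = -2196 (D = 4*(-549) = -2196)
P(G, s) = -2196
(-402994 + P(7, 138))*(-314271 - 286468) = (-402994 - 2196)*(-314271 - 286468) = -405190*(-600739) = 243413435410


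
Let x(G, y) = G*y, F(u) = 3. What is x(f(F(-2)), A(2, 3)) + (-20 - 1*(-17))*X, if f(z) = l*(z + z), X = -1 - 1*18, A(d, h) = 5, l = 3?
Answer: 147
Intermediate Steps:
X = -19 (X = -1 - 18 = -19)
f(z) = 6*z (f(z) = 3*(z + z) = 3*(2*z) = 6*z)
x(f(F(-2)), A(2, 3)) + (-20 - 1*(-17))*X = (6*3)*5 + (-20 - 1*(-17))*(-19) = 18*5 + (-20 + 17)*(-19) = 90 - 3*(-19) = 90 + 57 = 147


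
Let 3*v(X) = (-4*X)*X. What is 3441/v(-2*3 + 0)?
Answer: -1147/16 ≈ -71.688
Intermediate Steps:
v(X) = -4*X**2/3 (v(X) = ((-4*X)*X)/3 = (-4*X**2)/3 = -4*X**2/3)
3441/v(-2*3 + 0) = 3441/((-4*(-2*3 + 0)**2/3)) = 3441/((-4*(-6 + 0)**2/3)) = 3441/((-4/3*(-6)**2)) = 3441/((-4/3*36)) = 3441/(-48) = 3441*(-1/48) = -1147/16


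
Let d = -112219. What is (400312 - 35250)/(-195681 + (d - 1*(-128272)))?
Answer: -182531/89814 ≈ -2.0323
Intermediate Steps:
(400312 - 35250)/(-195681 + (d - 1*(-128272))) = (400312 - 35250)/(-195681 + (-112219 - 1*(-128272))) = 365062/(-195681 + (-112219 + 128272)) = 365062/(-195681 + 16053) = 365062/(-179628) = 365062*(-1/179628) = -182531/89814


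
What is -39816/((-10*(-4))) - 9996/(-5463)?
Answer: -9046457/9105 ≈ -993.57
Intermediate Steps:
-39816/((-10*(-4))) - 9996/(-5463) = -39816/40 - 9996*(-1/5463) = -39816*1/40 + 3332/1821 = -4977/5 + 3332/1821 = -9046457/9105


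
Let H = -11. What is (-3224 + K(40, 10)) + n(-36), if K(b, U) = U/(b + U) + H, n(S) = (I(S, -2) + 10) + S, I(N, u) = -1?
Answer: -16309/5 ≈ -3261.8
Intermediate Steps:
n(S) = 9 + S (n(S) = (-1 + 10) + S = 9 + S)
K(b, U) = -11 + U/(U + b) (K(b, U) = U/(b + U) - 11 = U/(U + b) - 11 = -11 + U/(U + b))
(-3224 + K(40, 10)) + n(-36) = (-3224 + (-11*40 - 10*10)/(10 + 40)) + (9 - 36) = (-3224 + (-440 - 100)/50) - 27 = (-3224 + (1/50)*(-540)) - 27 = (-3224 - 54/5) - 27 = -16174/5 - 27 = -16309/5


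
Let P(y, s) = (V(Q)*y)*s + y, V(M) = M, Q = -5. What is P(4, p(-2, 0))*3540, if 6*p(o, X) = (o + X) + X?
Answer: 37760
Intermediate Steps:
p(o, X) = X/3 + o/6 (p(o, X) = ((o + X) + X)/6 = ((X + o) + X)/6 = (o + 2*X)/6 = X/3 + o/6)
P(y, s) = y - 5*s*y (P(y, s) = (-5*y)*s + y = -5*s*y + y = y - 5*s*y)
P(4, p(-2, 0))*3540 = (4*(1 - 5*((⅓)*0 + (⅙)*(-2))))*3540 = (4*(1 - 5*(0 - ⅓)))*3540 = (4*(1 - 5*(-⅓)))*3540 = (4*(1 + 5/3))*3540 = (4*(8/3))*3540 = (32/3)*3540 = 37760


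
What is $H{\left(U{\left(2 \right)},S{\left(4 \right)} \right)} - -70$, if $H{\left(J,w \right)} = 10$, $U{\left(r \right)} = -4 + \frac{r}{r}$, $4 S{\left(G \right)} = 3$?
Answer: $80$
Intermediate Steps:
$S{\left(G \right)} = \frac{3}{4}$ ($S{\left(G \right)} = \frac{1}{4} \cdot 3 = \frac{3}{4}$)
$U{\left(r \right)} = -3$ ($U{\left(r \right)} = -4 + 1 = -3$)
$H{\left(U{\left(2 \right)},S{\left(4 \right)} \right)} - -70 = 10 - -70 = 10 + 70 = 80$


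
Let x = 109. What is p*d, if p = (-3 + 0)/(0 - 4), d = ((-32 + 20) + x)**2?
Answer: 28227/4 ≈ 7056.8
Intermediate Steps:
d = 9409 (d = ((-32 + 20) + 109)**2 = (-12 + 109)**2 = 97**2 = 9409)
p = 3/4 (p = -3/(-4) = -3*(-1/4) = 3/4 ≈ 0.75000)
p*d = (3/4)*9409 = 28227/4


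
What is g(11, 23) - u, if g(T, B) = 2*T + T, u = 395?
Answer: -362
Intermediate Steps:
g(T, B) = 3*T
g(11, 23) - u = 3*11 - 1*395 = 33 - 395 = -362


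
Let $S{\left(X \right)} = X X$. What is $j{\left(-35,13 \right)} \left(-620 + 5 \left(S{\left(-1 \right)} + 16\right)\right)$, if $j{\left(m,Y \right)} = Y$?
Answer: $-6955$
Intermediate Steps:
$S{\left(X \right)} = X^{2}$
$j{\left(-35,13 \right)} \left(-620 + 5 \left(S{\left(-1 \right)} + 16\right)\right) = 13 \left(-620 + 5 \left(\left(-1\right)^{2} + 16\right)\right) = 13 \left(-620 + 5 \left(1 + 16\right)\right) = 13 \left(-620 + 5 \cdot 17\right) = 13 \left(-620 + 85\right) = 13 \left(-535\right) = -6955$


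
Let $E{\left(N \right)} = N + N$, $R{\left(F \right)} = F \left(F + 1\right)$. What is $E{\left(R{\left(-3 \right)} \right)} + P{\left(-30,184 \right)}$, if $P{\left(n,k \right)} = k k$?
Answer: $33868$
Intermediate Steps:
$P{\left(n,k \right)} = k^{2}$
$R{\left(F \right)} = F \left(1 + F\right)$
$E{\left(N \right)} = 2 N$
$E{\left(R{\left(-3 \right)} \right)} + P{\left(-30,184 \right)} = 2 \left(- 3 \left(1 - 3\right)\right) + 184^{2} = 2 \left(\left(-3\right) \left(-2\right)\right) + 33856 = 2 \cdot 6 + 33856 = 12 + 33856 = 33868$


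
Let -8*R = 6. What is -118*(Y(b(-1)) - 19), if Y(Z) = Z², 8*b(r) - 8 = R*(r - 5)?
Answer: 250101/128 ≈ 1953.9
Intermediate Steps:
R = -¾ (R = -⅛*6 = -¾ ≈ -0.75000)
b(r) = 47/32 - 3*r/32 (b(r) = 1 + (-3*(r - 5)/4)/8 = 1 + (-3*(-5 + r)/4)/8 = 1 + (15/4 - 3*r/4)/8 = 1 + (15/32 - 3*r/32) = 47/32 - 3*r/32)
-118*(Y(b(-1)) - 19) = -118*((47/32 - 3/32*(-1))² - 19) = -118*((47/32 + 3/32)² - 19) = -118*((25/16)² - 19) = -118*(625/256 - 19) = -118*(-4239/256) = 250101/128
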